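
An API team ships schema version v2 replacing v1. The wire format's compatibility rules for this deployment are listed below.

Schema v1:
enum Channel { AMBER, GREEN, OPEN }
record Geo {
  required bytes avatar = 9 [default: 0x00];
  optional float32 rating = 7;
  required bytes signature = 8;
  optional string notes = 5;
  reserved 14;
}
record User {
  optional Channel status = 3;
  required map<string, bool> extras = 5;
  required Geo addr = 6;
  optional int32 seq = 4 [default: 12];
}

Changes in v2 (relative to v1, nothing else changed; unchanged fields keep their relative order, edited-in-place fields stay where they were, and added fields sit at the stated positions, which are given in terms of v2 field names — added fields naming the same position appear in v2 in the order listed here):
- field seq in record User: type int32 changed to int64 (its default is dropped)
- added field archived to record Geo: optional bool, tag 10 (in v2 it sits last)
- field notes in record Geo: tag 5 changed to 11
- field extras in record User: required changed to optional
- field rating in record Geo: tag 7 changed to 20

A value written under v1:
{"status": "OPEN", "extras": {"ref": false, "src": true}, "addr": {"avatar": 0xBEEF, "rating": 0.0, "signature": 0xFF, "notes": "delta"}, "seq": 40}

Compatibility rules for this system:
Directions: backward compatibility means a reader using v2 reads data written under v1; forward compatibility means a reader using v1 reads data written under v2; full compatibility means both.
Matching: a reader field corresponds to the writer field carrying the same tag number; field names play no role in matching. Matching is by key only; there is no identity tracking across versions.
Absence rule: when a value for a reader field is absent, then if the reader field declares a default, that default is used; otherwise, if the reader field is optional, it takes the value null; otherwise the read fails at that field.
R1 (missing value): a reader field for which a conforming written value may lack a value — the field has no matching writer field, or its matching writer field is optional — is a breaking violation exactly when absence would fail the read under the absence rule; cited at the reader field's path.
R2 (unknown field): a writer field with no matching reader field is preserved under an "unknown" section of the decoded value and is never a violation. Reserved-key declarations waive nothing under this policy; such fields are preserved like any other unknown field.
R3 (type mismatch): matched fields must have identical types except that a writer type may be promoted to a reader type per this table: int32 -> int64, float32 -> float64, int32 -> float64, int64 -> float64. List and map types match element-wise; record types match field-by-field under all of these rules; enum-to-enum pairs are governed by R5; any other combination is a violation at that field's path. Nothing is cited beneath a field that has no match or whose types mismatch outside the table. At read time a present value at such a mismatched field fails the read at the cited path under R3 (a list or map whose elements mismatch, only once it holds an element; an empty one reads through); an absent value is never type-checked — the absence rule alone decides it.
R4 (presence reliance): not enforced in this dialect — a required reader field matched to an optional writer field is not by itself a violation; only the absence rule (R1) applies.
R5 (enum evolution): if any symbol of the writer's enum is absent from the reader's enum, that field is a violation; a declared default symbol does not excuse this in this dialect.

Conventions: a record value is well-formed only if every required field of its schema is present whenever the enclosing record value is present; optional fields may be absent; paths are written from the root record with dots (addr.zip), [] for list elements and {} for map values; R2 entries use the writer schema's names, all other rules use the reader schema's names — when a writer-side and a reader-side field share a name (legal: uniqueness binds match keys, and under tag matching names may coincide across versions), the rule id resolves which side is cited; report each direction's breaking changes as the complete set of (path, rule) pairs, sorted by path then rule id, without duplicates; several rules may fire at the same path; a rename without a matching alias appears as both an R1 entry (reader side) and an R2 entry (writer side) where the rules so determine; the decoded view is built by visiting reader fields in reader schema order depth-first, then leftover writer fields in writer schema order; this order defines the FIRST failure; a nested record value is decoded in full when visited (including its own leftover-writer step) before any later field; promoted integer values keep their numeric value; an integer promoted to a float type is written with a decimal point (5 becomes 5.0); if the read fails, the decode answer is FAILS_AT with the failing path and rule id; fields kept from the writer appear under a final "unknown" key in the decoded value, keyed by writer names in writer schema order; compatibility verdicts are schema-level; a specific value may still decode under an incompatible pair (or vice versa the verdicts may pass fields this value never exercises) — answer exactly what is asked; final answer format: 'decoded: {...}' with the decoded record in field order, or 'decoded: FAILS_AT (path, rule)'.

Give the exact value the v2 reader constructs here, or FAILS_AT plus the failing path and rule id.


the writer's type comes first in each User pair
migrating the User value to v2:
  status := "OPEN"
  extras := {"ref": false, "src": true}
  addr.avatar := 0xBEEF
  addr.rating := null (absent, optional -> null)
  addr.signature := 0xFF
  addr.notes := null (absent, optional -> null)
  addr.archived := null (absent, optional -> null)
  writer addr.rating: kept under "unknown"
  writer addr.notes: kept under "unknown"
  seq := 40 (int32 -> int64)
  => decoded: {"status": "OPEN", "extras": {"ref": false, "src": true}, "addr": {"avatar": 0xBEEF, "rating": null, "signature": 0xFF, "notes": null, "archived": null, "unknown": {"rating": 0.0, "notes": "delta"}}, "seq": 40}
remaining User differences; none change what is asked:
  field seq in record User: type int32 changed to int64 (its default is dropped) -> changes User's schema-level verdicts only — the decode of this value is the same
  field extras in record User: required changed to optional -> changes User's schema-level verdicts only — the decode of this value is the same

decoded: {"status": "OPEN", "extras": {"ref": false, "src": true}, "addr": {"avatar": 0xBEEF, "rating": null, "signature": 0xFF, "notes": null, "archived": null, "unknown": {"rating": 0.0, "notes": "delta"}}, "seq": 40}


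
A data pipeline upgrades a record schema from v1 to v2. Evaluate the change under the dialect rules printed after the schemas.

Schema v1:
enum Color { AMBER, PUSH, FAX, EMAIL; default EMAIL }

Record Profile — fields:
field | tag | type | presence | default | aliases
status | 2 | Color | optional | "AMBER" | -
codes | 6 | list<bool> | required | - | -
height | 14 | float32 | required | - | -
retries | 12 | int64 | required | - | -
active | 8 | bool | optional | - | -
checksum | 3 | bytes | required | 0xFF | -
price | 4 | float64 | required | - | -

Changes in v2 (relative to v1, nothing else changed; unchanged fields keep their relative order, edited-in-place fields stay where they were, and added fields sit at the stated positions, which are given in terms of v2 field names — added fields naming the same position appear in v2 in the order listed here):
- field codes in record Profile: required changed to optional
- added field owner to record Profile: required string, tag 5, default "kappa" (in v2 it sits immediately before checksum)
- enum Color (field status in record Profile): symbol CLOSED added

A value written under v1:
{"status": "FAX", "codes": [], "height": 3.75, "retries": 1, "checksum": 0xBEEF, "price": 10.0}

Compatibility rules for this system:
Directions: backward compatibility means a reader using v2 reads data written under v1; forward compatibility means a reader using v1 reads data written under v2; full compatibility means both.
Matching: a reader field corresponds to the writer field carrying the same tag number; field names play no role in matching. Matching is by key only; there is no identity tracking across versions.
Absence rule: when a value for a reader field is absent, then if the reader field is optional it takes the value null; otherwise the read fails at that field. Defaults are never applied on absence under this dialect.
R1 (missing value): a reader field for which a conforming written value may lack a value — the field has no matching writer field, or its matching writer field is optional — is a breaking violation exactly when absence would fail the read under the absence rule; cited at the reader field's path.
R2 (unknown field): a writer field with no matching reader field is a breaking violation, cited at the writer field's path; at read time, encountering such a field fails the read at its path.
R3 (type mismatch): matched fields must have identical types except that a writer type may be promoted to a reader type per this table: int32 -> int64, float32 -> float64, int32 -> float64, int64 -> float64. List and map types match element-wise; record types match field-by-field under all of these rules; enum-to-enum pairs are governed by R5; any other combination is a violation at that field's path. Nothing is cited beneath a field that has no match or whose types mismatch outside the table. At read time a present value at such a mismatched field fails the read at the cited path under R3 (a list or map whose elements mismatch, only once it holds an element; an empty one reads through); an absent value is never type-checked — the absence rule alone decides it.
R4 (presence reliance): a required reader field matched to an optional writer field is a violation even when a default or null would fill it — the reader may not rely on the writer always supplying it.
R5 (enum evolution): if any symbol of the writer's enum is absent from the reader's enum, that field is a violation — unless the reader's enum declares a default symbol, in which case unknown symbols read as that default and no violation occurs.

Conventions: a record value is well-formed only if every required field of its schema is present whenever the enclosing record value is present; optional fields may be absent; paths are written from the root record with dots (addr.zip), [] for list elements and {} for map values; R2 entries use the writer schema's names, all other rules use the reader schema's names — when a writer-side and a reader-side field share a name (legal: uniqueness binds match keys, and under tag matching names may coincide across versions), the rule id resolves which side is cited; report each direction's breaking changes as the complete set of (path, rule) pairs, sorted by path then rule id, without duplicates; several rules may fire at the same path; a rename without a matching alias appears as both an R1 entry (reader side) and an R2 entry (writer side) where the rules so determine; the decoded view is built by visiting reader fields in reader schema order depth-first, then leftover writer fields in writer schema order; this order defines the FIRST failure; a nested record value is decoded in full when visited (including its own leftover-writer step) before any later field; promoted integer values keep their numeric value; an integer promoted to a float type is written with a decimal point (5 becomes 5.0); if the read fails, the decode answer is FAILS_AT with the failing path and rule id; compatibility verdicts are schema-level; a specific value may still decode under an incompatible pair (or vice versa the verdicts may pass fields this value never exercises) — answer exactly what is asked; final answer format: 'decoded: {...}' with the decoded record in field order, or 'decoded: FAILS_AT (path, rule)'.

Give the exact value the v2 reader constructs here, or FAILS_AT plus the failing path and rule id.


decoded: FAILS_AT (owner, R1)

in Profile below, arrows point writer -> reader
decode (reader v2):
  status := "FAX"
  codes := []
  height := 3.75
  retries := 1
  active := null (absent, optional -> null)
  read fails at owner under R1 (no fill)
  => FAILS_AT (owner, R1)
the other Profile changes do not affect what is asked:
  field codes in record Profile: required changed to optional -> schema-level compatibility only; this Profile value's decode is unchanged
  enum Color (field status in record Profile): symbol CLOSED added -> triggers nothing under the printed rules; the Profile answer is the same either way


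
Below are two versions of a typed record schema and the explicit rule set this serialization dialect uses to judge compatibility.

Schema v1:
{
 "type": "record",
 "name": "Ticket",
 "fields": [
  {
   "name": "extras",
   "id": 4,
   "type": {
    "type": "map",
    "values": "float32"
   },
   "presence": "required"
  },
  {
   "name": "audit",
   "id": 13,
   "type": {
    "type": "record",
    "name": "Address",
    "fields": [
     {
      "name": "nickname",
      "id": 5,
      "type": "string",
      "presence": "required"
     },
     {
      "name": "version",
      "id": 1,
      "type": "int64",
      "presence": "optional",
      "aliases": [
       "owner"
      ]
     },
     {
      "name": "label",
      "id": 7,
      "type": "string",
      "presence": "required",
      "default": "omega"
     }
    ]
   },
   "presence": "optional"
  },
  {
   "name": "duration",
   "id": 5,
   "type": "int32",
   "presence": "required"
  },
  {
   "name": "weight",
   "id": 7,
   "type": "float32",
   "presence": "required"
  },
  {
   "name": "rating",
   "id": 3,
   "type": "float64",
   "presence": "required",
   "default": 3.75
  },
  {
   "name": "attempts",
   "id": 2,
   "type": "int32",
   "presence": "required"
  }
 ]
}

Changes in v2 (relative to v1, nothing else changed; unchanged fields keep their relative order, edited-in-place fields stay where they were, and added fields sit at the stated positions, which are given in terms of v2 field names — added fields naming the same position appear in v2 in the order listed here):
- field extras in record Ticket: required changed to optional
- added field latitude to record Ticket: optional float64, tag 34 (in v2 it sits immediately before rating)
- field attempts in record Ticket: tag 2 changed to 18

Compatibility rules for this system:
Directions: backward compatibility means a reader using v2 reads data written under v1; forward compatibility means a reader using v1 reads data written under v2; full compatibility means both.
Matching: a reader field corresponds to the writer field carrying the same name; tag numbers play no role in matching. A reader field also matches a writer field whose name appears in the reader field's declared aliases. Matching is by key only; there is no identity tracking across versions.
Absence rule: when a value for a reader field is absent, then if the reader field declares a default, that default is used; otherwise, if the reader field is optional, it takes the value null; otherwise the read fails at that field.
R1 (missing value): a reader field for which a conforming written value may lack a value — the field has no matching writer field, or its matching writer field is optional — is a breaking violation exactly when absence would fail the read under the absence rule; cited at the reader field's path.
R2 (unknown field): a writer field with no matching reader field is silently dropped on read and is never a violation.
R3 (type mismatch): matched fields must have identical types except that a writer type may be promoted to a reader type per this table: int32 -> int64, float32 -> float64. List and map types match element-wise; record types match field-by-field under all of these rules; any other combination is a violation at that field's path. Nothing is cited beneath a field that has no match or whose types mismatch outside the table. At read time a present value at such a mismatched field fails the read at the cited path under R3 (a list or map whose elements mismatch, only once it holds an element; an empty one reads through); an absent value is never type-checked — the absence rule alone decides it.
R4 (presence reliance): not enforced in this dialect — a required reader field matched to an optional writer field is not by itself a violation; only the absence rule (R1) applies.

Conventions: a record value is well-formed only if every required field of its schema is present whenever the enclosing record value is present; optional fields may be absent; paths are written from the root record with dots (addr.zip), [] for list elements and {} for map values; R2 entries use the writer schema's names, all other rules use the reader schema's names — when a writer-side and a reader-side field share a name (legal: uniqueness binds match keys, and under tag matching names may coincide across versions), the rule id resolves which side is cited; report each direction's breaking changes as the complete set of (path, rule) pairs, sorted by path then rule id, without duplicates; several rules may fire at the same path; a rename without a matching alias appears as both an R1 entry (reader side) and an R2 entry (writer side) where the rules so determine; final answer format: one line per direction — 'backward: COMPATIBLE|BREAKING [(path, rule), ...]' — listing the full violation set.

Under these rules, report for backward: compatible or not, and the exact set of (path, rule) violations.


in Ticket below, arrows point writer -> reader
checking backward for Ticket: reader v2 against writer v1:
  writer required, map<string, float32> -> map<string, float32>: reader extras maps from writer extras
  writer optional, Address -> Address: reader audit maps from writer audit
  writer required, int32 -> int32: reader duration maps from writer duration
  writer required, float32 -> float32: reader weight maps from writer weight
  latitude: no writer match
  writer required, float64 -> float64: reader rating maps from writer rating
  writer required, int32 -> int32: reader attempts maps from writer attempts
  writer required, string -> string: reader audit.nickname maps from writer audit.nickname
  writer optional, int64 -> int64: reader audit.version maps from writer audit.version
  writer required, string -> string: reader audit.label maps from writer audit.label
  => no violations; backward on Ticket: COMPATIBLE
the rest of the Ticket diff is inert for this question:
  field extras in record Ticket: required changed to optional -> affects forward compatibility only, which is not asked
  added field latitude to record Ticket: optional float64, tag 34 (in v2 it sits immediately before rating) -> fires no rule on Ticket, leaving the asked answer as it is
  field attempts in record Ticket: tag 2 changed to 18 -> fires no rule on Ticket, leaving the asked answer as it is

backward: COMPATIBLE []


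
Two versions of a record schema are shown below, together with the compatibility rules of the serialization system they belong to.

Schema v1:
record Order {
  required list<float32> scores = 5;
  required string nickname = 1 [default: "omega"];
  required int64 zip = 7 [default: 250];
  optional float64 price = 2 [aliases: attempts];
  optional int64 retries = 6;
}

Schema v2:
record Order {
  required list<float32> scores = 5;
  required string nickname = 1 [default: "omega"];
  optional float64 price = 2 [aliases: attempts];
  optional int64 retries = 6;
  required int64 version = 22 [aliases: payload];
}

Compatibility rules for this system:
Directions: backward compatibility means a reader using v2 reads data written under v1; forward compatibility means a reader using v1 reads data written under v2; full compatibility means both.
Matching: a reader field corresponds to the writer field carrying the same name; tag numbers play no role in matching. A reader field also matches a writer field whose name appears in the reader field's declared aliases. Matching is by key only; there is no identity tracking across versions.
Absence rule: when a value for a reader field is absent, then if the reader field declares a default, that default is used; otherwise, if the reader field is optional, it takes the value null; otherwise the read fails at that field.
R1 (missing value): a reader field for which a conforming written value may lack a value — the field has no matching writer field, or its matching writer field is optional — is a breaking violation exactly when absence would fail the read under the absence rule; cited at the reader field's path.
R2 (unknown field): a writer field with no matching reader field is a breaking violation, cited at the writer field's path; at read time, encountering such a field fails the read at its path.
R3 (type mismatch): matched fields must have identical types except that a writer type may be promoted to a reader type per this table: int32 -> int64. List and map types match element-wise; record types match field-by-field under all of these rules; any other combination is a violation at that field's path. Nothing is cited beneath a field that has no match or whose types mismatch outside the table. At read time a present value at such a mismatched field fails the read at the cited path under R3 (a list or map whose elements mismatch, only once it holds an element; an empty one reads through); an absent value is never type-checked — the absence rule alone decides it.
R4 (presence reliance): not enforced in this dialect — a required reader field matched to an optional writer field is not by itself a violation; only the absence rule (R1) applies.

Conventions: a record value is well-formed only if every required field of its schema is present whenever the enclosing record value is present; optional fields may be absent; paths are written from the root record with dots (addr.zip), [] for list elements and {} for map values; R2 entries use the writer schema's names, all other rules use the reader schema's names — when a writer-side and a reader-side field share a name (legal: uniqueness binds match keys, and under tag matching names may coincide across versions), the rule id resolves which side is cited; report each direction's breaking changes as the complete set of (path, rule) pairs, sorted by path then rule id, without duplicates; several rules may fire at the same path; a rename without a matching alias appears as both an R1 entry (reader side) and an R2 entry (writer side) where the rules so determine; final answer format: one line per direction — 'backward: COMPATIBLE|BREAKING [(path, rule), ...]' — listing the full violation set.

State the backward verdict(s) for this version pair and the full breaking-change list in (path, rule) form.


in Order below, arrows point writer -> reader
backward on Order — v2 reading data written by v1:
  scores <- scores (list<float32> -> list<float32>, writer required)
  nickname <- nickname (string -> string, writer required)
  price <- price (float64 -> float64, writer optional)
  retries <- retries (int64 -> int64, writer optional)
  version has no writer counterpart
  writer zip: unknown to reader
  rule R1 violated at version
  rule R2 violated at zip
  backward on Order therefore BREAKING (2)

backward: BREAKING [(version, R1), (zip, R2)]


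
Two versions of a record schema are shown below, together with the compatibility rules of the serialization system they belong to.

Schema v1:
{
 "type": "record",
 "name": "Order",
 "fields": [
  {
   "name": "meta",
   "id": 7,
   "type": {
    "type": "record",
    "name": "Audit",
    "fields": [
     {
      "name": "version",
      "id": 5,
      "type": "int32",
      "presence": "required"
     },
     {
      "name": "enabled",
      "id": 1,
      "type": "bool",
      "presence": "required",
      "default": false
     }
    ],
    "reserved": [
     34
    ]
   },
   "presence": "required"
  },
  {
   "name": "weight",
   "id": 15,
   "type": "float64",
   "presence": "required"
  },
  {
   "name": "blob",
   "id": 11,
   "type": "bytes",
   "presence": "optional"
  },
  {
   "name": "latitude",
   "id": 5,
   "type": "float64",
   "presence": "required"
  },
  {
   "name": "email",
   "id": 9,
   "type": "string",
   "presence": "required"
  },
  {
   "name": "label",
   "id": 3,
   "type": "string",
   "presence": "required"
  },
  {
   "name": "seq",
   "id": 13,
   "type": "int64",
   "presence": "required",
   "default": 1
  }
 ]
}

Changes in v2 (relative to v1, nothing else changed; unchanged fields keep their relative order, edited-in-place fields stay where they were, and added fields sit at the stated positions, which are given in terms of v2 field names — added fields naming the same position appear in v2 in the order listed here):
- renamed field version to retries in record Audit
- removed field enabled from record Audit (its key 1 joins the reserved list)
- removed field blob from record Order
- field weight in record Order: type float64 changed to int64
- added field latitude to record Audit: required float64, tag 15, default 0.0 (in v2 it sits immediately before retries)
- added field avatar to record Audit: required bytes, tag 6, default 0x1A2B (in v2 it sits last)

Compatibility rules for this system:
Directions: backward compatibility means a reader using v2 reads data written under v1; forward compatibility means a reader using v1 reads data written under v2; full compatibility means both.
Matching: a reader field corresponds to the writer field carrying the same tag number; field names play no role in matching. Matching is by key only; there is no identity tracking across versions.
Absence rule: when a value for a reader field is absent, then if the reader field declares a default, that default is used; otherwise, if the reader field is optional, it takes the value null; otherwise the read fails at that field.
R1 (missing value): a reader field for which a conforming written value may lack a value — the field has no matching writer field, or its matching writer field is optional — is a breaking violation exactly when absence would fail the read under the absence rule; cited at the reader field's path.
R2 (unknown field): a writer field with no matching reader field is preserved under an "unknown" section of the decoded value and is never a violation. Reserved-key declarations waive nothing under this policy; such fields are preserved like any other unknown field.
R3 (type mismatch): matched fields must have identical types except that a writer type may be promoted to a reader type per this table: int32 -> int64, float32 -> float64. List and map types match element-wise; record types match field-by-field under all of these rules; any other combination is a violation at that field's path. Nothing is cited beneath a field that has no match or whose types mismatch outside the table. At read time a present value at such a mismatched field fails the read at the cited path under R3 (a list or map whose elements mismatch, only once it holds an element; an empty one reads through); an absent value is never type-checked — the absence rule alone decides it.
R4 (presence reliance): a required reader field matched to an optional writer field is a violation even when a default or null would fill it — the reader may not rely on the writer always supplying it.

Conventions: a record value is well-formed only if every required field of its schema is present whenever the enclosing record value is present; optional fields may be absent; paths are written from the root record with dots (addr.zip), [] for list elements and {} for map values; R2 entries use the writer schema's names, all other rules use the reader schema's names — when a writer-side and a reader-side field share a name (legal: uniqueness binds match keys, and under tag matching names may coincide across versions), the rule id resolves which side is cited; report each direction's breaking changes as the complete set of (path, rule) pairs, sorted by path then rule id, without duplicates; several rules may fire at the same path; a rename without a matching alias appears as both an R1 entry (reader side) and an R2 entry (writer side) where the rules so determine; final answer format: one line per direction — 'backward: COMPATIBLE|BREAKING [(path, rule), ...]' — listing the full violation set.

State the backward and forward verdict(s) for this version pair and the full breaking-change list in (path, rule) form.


arrows below run writer -> reader for Order
checking backward for Order: reader v2 against writer v1:
  writer required, Audit -> Audit: reader meta maps from writer meta
  writer required, float64 -> int64: reader weight maps from writer weight
  writer required, float64 -> float64: reader latitude maps from writer latitude
  writer required, string -> string: reader email maps from writer email
  writer required, string -> string: reader label maps from writer label
  writer required, int64 -> int64: reader seq maps from writer seq
  writer blob: unknown to reader
  meta.latitude has no writer counterpart
  writer required, int32 -> int32: reader meta.retries maps from writer meta.version
  meta.avatar has no writer counterpart
  writer meta.enabled: unknown to reader
  breaking: (weight, R3)
  => backward: BREAKING (1)
checking forward for Order: reader v1 against writer v2:
  writer required, Audit -> Audit: reader meta maps from writer meta
  writer required, int64 -> float64: reader weight maps from writer weight
  blob has no writer counterpart
  writer required, float64 -> float64: reader latitude maps from writer latitude
  writer required, string -> string: reader email maps from writer email
  writer required, string -> string: reader label maps from writer label
  writer required, int64 -> int64: reader seq maps from writer seq
  writer required, int32 -> int32: reader meta.version maps from writer meta.retries
  meta.enabled has no writer counterpart
  writer meta.latitude: unknown to reader
  writer meta.avatar: unknown to reader
  breaking: (weight, R3)
  => forward: BREAKING (1)

backward: BREAKING [(weight, R3)]; forward: BREAKING [(weight, R3)]


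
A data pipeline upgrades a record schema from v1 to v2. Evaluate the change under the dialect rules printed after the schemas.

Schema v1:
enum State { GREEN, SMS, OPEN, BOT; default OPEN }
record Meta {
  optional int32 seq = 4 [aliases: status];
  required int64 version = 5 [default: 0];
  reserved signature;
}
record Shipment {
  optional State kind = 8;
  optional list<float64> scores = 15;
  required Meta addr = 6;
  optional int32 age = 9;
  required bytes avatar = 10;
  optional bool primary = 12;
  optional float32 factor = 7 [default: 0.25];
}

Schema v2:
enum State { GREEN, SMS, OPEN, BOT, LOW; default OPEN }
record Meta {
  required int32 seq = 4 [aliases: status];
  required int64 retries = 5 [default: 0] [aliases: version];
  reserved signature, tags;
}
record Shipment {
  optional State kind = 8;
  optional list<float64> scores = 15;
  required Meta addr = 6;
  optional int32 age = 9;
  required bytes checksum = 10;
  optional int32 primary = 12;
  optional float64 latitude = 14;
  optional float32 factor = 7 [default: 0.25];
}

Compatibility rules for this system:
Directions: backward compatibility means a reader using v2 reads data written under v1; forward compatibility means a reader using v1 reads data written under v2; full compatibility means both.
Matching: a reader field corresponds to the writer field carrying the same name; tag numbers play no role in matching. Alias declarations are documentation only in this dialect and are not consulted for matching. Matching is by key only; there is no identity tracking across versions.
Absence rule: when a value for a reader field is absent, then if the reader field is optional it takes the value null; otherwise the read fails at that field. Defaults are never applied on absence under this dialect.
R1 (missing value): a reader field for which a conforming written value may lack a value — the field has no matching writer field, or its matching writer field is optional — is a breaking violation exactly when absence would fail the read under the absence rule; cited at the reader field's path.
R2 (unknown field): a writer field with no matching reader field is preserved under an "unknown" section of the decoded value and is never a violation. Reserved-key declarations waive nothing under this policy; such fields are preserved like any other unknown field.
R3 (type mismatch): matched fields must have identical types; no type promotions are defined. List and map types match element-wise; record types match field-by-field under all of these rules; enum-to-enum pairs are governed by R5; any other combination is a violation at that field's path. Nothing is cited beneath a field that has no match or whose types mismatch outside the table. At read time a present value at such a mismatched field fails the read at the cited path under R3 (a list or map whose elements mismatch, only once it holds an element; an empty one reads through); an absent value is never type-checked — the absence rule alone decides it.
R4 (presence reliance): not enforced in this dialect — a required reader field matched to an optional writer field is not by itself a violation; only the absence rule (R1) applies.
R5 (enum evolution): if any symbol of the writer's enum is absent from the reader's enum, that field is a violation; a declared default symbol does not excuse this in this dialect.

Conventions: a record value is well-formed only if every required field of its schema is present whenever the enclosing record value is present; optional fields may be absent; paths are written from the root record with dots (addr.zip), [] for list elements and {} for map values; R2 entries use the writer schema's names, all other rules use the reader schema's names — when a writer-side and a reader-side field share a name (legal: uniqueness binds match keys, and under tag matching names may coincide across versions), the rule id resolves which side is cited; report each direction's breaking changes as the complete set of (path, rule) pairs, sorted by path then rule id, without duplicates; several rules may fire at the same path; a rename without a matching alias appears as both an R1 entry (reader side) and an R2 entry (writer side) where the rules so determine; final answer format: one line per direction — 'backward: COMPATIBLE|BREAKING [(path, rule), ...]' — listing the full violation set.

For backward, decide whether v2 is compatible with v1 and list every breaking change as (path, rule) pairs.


each type pair in Shipment: writer, then reader
backward on Shipment — v2 reading data written by v1:
  kind <- kind (State -> State, writer optional)
  scores <- scores (list<float64> -> list<float64>, writer optional)
  addr <- addr (Meta -> Meta, writer required)
  age <- age (int32 -> int32, writer optional)
  checksum has no writer counterpart
  primary <- primary (bool -> int32, writer optional)
  latitude has no writer counterpart
  factor <- factor (float32 -> float32, writer optional)
  avatar (writer side), unknown to reader
  addr.seq <- addr.seq (int32 -> int32, writer optional)
  addr.retries has no writer counterpart
  addr.version (writer side), unknown to reader
  violation R1 at addr.retries
  violation R1 at addr.seq
  violation R1 at checksum
  violation R3 at primary
  => backward verdict for Shipment: BREAKING, 4 violation(s)
diffs on Shipment not affecting the asked answer:
  added field latitude to record Shipment: optional float64, tag 14 (in v2 it sits immediately before factor) -> triggers nothing under Shipment's printed rules — same verdict
  enum State (field kind in record Shipment): symbol LOW added -> its effect on Shipment is confined to the forward direction, not asked

backward: BREAKING [(addr.retries, R1), (addr.seq, R1), (checksum, R1), (primary, R3)]


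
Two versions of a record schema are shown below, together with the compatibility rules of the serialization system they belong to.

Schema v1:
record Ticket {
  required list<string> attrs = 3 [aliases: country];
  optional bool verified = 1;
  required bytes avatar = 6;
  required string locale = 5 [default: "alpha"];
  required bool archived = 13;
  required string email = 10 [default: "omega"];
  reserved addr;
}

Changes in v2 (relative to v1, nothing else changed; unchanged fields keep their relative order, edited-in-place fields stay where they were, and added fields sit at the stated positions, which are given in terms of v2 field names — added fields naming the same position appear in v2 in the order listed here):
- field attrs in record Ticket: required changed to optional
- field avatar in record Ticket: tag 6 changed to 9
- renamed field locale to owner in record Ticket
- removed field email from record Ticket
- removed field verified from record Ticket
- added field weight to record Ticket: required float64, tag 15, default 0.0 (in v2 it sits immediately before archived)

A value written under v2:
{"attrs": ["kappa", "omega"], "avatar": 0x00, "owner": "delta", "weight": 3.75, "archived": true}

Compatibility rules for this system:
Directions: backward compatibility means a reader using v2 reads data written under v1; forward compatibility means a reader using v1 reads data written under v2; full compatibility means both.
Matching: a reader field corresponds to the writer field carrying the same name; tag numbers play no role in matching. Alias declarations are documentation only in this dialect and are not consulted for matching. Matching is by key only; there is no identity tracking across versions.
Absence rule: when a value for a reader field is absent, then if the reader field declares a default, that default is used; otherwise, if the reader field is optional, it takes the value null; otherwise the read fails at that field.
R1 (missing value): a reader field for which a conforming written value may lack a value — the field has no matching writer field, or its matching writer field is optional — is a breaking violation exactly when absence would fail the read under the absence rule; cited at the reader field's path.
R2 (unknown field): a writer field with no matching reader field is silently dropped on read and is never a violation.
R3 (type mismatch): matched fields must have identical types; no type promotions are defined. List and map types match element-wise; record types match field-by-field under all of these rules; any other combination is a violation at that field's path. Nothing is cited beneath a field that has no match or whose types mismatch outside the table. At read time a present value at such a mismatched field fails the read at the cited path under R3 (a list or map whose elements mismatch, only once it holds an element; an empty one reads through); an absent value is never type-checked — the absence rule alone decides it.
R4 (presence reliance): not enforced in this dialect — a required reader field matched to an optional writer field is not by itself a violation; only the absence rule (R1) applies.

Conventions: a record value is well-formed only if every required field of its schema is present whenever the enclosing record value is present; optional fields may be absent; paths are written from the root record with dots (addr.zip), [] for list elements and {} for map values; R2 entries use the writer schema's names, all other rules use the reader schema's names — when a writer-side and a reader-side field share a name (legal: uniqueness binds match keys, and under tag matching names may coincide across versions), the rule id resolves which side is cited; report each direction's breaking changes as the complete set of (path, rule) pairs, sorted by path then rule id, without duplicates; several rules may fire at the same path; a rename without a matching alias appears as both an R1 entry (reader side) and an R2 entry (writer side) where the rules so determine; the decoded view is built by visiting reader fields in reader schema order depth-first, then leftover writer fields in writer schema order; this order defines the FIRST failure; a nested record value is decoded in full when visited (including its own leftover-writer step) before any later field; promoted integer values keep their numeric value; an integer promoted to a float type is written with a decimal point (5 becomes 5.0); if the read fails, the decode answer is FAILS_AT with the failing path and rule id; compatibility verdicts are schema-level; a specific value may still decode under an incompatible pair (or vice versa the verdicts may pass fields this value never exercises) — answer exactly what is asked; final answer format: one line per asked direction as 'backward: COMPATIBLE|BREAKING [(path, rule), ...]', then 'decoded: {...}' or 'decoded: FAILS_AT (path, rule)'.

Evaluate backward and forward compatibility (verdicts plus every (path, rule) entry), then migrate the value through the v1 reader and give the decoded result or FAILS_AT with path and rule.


in Ticket below, arrows point writer -> reader
backward analysis of Ticket with v2 as reader and v1 as writer:
  attrs: paired with writer attrs (list<string> -> list<string>; writer required)
  avatar: paired with writer avatar (bytes -> bytes; writer required)
  no writer field matches reader owner
  no writer field matches reader weight
  archived: paired with writer archived (bool -> bool; writer required)
  verified (writer side), unknown to reader
  locale (writer side), unknown to reader
  email (writer side), unknown to reader
  nothing fires on Ticket: backward is COMPATIBLE
forward analysis of Ticket with v1 as reader and v2 as writer:
  attrs: paired with writer attrs (list<string> -> list<string>; writer optional)
  no writer field matches reader verified
  avatar: paired with writer avatar (bytes -> bytes; writer required)
  no writer field matches reader locale
  archived: paired with writer archived (bool -> bool; writer required)
  no writer field matches reader email
  owner (writer side), unknown to reader
  weight (writer side), unknown to reader
  violation R1 at attrs
  => forward: BREAKING (1)
decoding the Ticket value with the v1 reader:
  attrs := ["kappa", "omega"]
  verified := null (not supplied -> null)
  avatar := 0x00
  locale := "alpha" (no value, default fills)
  archived := true
  email := "omega" (no value, default fills)
  writer owner: unmatched, discarded
  writer weight: unmatched, discarded
  => decoded: {"attrs": ["kappa", "omega"], "verified": null, "avatar": 0x00, "locale": "alpha", "archived": true, "email": "omega"}

backward: COMPATIBLE []; forward: BREAKING [(attrs, R1)]; decoded: {"attrs": ["kappa", "omega"], "verified": null, "avatar": 0x00, "locale": "alpha", "archived": true, "email": "omega"}
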